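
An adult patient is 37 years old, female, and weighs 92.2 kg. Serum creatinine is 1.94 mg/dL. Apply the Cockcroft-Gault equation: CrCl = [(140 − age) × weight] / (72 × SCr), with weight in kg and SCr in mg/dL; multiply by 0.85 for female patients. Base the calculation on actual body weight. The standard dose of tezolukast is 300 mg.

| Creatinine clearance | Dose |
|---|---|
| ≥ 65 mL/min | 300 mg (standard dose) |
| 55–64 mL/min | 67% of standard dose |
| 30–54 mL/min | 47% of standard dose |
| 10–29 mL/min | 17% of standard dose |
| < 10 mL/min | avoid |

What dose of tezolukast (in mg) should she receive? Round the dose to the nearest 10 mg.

CrCl = (140 − 37) × 92.2 / (72 × 1.94) × 0.85 = 9496.6 / 139.68 × 0.85 ≈ 57.8 mL/min
CrCl ≈ 58 mL/min → bracket 55–64 mL/min.
67% of 300 mg = 201 mg → 200 mg

200 mg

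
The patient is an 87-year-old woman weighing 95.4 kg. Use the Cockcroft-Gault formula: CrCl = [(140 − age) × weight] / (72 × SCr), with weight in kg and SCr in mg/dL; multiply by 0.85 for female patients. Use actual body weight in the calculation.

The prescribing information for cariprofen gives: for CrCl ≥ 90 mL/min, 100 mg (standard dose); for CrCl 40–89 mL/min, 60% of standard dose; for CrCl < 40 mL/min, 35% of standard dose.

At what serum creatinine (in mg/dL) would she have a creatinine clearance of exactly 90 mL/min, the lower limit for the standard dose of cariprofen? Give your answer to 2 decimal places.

Standard dose requires CrCl ≥ 90 mL/min.
Set (140 − 87) × 95.4 × 0.85 / (72 × SCr) = 90
SCr = (140 − 87) × 95.4 × 0.85 / (72 × 90) = 0.663 mg/dL

0.66 mg/dL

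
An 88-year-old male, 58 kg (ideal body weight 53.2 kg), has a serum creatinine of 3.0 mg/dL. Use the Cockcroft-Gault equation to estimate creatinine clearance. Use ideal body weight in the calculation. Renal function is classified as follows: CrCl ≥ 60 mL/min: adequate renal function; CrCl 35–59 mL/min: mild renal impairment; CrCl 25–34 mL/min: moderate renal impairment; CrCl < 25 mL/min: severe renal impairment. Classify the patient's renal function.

CrCl = (140 − 88) × 53.2 / (72 × 3) = 2766.4 / 216.00 ≈ 12.8 mL/min
13 mL/min falls in the 'severe renal impairment' range.

severe renal impairment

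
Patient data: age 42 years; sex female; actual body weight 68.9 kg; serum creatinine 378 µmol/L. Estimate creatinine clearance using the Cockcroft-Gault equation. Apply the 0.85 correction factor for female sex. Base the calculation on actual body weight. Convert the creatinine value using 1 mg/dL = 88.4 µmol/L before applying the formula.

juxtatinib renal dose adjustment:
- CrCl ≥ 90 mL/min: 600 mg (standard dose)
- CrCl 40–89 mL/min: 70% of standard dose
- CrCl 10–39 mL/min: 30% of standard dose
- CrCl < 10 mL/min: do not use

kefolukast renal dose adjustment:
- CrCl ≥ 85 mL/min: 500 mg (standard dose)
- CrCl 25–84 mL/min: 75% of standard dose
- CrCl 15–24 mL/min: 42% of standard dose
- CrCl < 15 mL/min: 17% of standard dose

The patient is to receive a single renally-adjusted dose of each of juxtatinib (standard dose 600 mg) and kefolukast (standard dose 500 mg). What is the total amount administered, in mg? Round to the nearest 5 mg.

390 mg

SCr = 378 / 88.4 = 4.276 mg/dL
CrCl = (140 − 42) × 68.9 / (72 × 4.276) × 0.85 = 6752.2 / 307.87 × 0.85 ≈ 18.6 mL/min
CrCl ≈ 19 mL/min.
juxtatinib: 10–39 mL/min → 30% of 600 mg = 180 mg.
kefolukast: 15–24 mL/min → 42% of 500 mg = 210 mg.
Total = 180 + 210 = 390 mg.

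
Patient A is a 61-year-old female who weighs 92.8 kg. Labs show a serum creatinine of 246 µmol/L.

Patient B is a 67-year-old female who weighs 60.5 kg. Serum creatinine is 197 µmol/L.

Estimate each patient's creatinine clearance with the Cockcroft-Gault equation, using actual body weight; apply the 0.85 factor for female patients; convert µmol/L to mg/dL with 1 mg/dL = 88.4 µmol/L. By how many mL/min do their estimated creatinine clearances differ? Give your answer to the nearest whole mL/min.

Patient A: SCr = 246 / 88.4 = 2.783 mg/dL
Patient A: CrCl = (140 − 61) × 92.8 / (72 × 2.783) × 0.85 = 7331.2 / 200.38 × 0.85 ≈ 31.1 mL/min
Patient B: SCr = 197 / 88.4 = 2.229 mg/dL
Patient B: CrCl = (140 − 67) × 60.5 / (72 × 2.229) × 0.85 = 4416.5 / 160.49 × 0.85 ≈ 23.4 mL/min
|31.1 − 23.4| = 7.7 mL/min

8 mL/min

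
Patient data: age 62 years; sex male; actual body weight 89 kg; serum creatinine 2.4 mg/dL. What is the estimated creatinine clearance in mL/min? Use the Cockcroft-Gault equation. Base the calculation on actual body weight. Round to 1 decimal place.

CrCl = (140 − 62) × 89 / (72 × 2.4) = 6942.0 / 172.80 ≈ 40.2 mL/min

40.2 mL/min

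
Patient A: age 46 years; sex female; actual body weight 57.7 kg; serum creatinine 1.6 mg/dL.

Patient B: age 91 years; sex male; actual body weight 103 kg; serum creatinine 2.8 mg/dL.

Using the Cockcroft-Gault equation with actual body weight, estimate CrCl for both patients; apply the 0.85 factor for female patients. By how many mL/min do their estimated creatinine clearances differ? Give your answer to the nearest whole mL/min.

Patient A: CrCl = (140 − 46) × 57.7 / (72 × 1.6) × 0.85 = 5423.8 / 115.20 × 0.85 ≈ 40.0 mL/min
Patient B: CrCl = (140 − 91) × 103 / (72 × 2.8) = 5047.0 / 201.60 ≈ 25.0 mL/min
|40.0 − 25.0| = 15.0 mL/min

15 mL/min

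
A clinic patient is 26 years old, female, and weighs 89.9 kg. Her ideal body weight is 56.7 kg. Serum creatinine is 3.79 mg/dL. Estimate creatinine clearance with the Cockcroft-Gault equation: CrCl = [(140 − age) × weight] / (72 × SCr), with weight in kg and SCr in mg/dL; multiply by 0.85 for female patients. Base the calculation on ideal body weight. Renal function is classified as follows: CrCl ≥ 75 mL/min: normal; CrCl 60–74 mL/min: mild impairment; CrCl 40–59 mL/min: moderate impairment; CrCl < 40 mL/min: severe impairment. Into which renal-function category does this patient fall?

severe impairment

CrCl = (140 − 26) × 56.7 / (72 × 3.79) × 0.85 = 6463.8 / 272.88 × 0.85 ≈ 20.1 mL/min
20 mL/min falls in the 'severe impairment' range.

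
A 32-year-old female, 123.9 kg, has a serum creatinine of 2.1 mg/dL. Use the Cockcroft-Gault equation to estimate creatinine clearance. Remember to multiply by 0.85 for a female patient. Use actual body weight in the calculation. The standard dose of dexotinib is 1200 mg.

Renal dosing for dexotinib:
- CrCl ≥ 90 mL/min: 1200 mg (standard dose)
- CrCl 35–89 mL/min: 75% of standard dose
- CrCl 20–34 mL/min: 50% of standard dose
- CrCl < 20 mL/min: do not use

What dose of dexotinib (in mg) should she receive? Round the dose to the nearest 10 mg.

900 mg

CrCl = (140 − 32) × 123.9 / (72 × 2.1) × 0.85 = 13381.2 / 151.20 × 0.85 ≈ 75.2 mL/min
CrCl ≈ 75 mL/min → bracket 35–89 mL/min.
75% of 1200 mg = 900 mg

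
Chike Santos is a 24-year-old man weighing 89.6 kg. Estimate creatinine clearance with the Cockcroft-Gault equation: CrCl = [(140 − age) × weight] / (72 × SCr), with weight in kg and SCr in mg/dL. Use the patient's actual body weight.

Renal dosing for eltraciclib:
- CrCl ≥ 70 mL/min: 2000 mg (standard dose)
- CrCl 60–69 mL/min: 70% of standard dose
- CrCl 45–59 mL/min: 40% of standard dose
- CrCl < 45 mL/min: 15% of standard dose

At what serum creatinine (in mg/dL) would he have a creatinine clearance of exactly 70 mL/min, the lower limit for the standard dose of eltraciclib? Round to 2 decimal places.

2.06 mg/dL

Standard dose requires CrCl ≥ 70 mL/min.
Set (140 − 24) × 89.6 / (72 × SCr) = 70
SCr = (140 − 24) × 89.6 / (72 × 70) = 2.062 mg/dL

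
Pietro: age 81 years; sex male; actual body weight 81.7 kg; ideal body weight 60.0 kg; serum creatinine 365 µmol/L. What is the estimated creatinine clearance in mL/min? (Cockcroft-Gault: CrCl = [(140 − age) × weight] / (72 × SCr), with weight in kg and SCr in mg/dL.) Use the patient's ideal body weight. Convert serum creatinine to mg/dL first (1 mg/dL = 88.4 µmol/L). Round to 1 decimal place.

11.9 mL/min

SCr = 365 / 88.4 = 4.129 mg/dL
CrCl = (140 − 81) × 60 / (72 × 4.129) = 3540.0 / 297.29 ≈ 11.9 mL/min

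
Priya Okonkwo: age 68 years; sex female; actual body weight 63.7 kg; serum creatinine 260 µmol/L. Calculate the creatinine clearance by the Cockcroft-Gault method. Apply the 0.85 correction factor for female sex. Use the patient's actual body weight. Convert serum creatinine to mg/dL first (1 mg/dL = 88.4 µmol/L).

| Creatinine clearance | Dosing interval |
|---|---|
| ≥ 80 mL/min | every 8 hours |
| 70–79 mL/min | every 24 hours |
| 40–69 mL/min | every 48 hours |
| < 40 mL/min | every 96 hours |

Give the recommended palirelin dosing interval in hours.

every 96 hours

SCr = 260 / 88.4 = 2.941 mg/dL
CrCl = (140 − 68) × 63.7 / (72 × 2.941) × 0.85 = 4586.4 / 211.75 × 0.85 ≈ 18.4 mL/min
CrCl ≈ 18 mL/min → bracket < 40 mL/min → every 96 hours.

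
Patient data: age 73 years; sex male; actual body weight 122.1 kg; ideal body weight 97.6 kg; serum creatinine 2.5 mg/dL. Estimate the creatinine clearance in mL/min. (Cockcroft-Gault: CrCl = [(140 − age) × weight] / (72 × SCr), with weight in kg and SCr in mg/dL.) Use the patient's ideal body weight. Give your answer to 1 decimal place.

36.3 mL/min

CrCl = (140 − 73) × 97.6 / (72 × 2.5) = 6539.2 / 180.00 ≈ 36.3 mL/min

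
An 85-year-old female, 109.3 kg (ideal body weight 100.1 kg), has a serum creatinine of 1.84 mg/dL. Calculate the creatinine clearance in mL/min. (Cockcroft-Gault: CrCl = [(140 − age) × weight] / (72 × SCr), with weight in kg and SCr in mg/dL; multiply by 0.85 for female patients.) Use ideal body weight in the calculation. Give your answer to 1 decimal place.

35.3 mL/min

CrCl = (140 − 85) × 100.1 / (72 × 1.84) × 0.85 = 5505.5 / 132.48 × 0.85 ≈ 35.3 mL/min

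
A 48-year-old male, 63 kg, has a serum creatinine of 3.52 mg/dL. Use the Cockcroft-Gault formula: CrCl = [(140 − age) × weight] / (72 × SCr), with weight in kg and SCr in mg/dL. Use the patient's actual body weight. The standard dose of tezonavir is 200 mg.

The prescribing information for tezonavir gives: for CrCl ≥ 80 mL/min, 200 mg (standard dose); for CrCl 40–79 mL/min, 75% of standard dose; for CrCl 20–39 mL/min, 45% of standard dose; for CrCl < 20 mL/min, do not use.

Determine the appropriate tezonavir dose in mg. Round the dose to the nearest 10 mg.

90 mg

CrCl = (140 − 48) × 63 / (72 × 3.52) = 5796.0 / 253.44 ≈ 22.9 mL/min
CrCl ≈ 23 mL/min → bracket 20–39 mL/min.
45% of 200 mg = 90 mg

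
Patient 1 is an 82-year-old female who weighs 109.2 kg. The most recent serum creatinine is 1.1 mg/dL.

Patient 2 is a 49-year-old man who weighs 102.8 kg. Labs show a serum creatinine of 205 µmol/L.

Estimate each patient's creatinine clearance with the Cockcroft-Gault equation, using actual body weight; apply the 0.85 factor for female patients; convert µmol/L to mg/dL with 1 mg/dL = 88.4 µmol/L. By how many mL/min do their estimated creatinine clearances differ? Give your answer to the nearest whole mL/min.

Patient 1: CrCl = (140 − 82) × 109.2 / (72 × 1.1) × 0.85 = 6333.6 / 79.20 × 0.85 ≈ 68.0 mL/min
Patient 2: SCr = 205 / 88.4 = 2.319 mg/dL
Patient 2: CrCl = (140 − 49) × 102.8 / (72 × 2.319) = 9354.8 / 166.97 ≈ 56.0 mL/min
|68.0 − 56.0| = 12.0 mL/min

12 mL/min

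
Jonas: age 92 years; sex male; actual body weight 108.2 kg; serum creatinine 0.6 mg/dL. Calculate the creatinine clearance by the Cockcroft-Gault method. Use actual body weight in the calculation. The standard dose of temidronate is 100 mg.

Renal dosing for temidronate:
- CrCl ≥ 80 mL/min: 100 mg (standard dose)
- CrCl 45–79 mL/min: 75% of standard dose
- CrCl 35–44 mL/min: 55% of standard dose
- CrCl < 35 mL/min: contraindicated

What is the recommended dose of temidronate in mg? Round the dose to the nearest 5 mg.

100 mg

CrCl = (140 − 92) × 108.2 / (72 × 0.6) = 5193.6 / 43.20 ≈ 120.2 mL/min
CrCl ≈ 120 mL/min → bracket ≥ 80 mL/min.
100% of 100 mg = 100 mg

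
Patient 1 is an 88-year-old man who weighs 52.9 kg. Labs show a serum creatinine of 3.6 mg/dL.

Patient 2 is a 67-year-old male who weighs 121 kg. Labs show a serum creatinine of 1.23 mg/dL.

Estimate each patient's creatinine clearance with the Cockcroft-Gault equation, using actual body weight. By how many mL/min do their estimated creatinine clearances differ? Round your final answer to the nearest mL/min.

Patient 1: CrCl = (140 − 88) × 52.9 / (72 × 3.6) = 2750.8 / 259.20 ≈ 10.6 mL/min
Patient 2: CrCl = (140 − 67) × 121 / (72 × 1.23) = 8833.0 / 88.56 ≈ 99.7 mL/min
|10.6 − 99.7| = 89.1 mL/min

89 mL/min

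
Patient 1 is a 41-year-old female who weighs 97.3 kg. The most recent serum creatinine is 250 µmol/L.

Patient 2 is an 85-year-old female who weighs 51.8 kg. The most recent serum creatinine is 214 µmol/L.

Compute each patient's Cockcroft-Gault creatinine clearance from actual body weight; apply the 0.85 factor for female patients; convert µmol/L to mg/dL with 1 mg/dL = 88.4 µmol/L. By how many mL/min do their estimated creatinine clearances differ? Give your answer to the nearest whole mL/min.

26 mL/min

Patient 1: SCr = 250 / 88.4 = 2.828 mg/dL
Patient 1: CrCl = (140 − 41) × 97.3 / (72 × 2.828) × 0.85 = 9632.7 / 203.62 × 0.85 ≈ 40.2 mL/min
Patient 2: SCr = 214 / 88.4 = 2.421 mg/dL
Patient 2: CrCl = (140 − 85) × 51.8 / (72 × 2.421) × 0.85 = 2849.0 / 174.31 × 0.85 ≈ 13.9 mL/min
|40.2 − 13.9| = 26.3 mL/min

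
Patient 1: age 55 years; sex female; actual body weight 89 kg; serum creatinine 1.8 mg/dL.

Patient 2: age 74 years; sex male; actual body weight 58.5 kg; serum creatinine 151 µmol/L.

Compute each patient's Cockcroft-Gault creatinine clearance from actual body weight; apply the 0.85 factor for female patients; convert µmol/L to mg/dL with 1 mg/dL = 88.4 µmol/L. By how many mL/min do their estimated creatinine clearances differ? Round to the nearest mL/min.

Patient 1: CrCl = (140 − 55) × 89 / (72 × 1.8) × 0.85 = 7565.0 / 129.60 × 0.85 ≈ 49.6 mL/min
Patient 2: SCr = 151 / 88.4 = 1.708 mg/dL
Patient 2: CrCl = (140 − 74) × 58.5 / (72 × 1.708) = 3861.0 / 122.98 ≈ 31.4 mL/min
|49.6 − 31.4| = 18.2 mL/min

18 mL/min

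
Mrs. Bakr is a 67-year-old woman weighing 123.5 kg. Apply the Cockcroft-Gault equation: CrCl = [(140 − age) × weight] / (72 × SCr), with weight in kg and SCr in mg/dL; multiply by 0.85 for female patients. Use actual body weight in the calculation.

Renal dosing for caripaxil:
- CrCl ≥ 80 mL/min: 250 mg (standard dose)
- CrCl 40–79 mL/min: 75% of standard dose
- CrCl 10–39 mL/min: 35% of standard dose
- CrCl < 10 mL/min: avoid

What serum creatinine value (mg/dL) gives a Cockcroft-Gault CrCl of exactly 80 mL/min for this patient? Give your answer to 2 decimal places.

Standard dose requires CrCl ≥ 80 mL/min.
Set (140 − 67) × 123.5 × 0.85 / (72 × SCr) = 80
SCr = (140 − 67) × 123.5 × 0.85 / (72 × 80) = 1.330 mg/dL

1.33 mg/dL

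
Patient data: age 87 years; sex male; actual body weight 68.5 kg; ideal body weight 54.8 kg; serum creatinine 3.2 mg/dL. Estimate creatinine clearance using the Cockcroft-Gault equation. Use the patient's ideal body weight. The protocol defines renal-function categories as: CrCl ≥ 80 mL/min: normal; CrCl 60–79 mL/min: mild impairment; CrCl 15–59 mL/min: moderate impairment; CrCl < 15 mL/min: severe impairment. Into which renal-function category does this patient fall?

CrCl = (140 − 87) × 54.8 / (72 × 3.2) = 2904.4 / 230.40 ≈ 12.6 mL/min
13 mL/min falls in the 'severe impairment' range.

severe impairment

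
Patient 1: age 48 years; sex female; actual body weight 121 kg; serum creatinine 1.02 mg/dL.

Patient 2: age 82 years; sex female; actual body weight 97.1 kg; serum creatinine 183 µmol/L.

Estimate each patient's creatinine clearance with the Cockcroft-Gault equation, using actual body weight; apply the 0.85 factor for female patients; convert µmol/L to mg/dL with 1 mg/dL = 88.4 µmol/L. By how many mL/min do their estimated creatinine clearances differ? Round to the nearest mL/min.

Patient 1: CrCl = (140 − 48) × 121 / (72 × 1.02) × 0.85 = 11132.0 / 73.44 × 0.85 ≈ 128.8 mL/min
Patient 2: SCr = 183 / 88.4 = 2.07 mg/dL
Patient 2: CrCl = (140 − 82) × 97.1 / (72 × 2.07) × 0.85 = 5631.8 / 149.04 × 0.85 ≈ 32.1 mL/min
|128.8 − 32.1| = 96.7 mL/min

97 mL/min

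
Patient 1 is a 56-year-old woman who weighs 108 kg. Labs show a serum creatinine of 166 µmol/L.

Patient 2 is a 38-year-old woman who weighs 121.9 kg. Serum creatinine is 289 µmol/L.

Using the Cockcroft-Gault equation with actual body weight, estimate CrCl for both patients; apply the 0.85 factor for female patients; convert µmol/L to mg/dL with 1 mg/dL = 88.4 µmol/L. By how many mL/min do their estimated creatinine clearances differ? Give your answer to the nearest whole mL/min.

12 mL/min

Patient 1: SCr = 166 / 88.4 = 1.878 mg/dL
Patient 1: CrCl = (140 − 56) × 108 / (72 × 1.878) × 0.85 = 9072.0 / 135.22 × 0.85 ≈ 57.0 mL/min
Patient 2: SCr = 289 / 88.4 = 3.269 mg/dL
Patient 2: CrCl = (140 − 38) × 121.9 / (72 × 3.269) × 0.85 = 12433.8 / 235.37 × 0.85 ≈ 44.9 mL/min
|57.0 − 44.9| = 12.1 mL/min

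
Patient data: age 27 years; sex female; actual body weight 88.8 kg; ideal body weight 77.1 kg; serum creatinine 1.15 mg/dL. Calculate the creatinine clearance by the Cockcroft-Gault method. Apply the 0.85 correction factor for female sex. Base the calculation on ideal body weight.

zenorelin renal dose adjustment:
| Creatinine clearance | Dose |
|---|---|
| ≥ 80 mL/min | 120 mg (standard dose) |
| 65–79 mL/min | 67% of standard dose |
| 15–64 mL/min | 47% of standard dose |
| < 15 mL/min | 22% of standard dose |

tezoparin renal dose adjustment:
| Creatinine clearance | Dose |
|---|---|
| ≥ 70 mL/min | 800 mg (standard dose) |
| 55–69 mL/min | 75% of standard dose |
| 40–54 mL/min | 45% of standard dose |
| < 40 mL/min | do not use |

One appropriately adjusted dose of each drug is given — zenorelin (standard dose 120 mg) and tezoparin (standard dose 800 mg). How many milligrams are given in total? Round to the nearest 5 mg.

920 mg

CrCl = (140 − 27) × 77.1 / (72 × 1.15) × 0.85 = 8712.3 / 82.80 × 0.85 ≈ 89.4 mL/min
CrCl ≈ 89 mL/min.
zenorelin: ≥ 80 mL/min → 100% of 120 mg = 120 mg.
tezoparin: ≥ 70 mL/min → 100% of 800 mg = 800 mg.
Total = 120 + 800 = 920 mg.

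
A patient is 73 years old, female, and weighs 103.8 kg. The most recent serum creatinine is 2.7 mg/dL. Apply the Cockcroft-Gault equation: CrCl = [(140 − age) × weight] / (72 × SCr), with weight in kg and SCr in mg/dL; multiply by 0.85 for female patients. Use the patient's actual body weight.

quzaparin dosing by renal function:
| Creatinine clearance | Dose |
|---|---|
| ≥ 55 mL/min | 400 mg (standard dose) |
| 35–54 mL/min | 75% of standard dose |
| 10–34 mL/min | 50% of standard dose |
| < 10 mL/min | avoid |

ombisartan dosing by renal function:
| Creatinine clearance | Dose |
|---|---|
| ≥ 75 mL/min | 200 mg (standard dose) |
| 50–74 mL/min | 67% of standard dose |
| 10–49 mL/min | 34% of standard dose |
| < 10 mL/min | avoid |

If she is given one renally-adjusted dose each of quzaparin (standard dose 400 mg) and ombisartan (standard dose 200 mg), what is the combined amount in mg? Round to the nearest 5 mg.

270 mg

CrCl = (140 − 73) × 103.8 / (72 × 2.7) × 0.85 = 6954.6 / 194.40 × 0.85 ≈ 30.4 mL/min
CrCl ≈ 30 mL/min.
quzaparin: 10–34 mL/min → 50% of 400 mg = 200 mg.
ombisartan: 10–49 mL/min → 34% of 200 mg = 68 mg.
Total = 200 + 68 = 268 mg.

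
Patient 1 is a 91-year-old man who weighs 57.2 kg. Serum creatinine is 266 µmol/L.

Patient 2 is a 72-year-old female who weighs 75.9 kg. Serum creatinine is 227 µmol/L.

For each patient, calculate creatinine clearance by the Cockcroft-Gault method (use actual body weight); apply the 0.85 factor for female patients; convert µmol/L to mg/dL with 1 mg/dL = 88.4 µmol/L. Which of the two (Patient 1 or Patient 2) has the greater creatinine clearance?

Patient 2

Patient 1: SCr = 266 / 88.4 = 3.009 mg/dL
Patient 1: CrCl = (140 − 91) × 57.2 / (72 × 3.009) = 2802.8 / 216.65 ≈ 12.9 mL/min
Patient 2: SCr = 227 / 88.4 = 2.568 mg/dL
Patient 2: CrCl = (140 − 72) × 75.9 / (72 × 2.568) × 0.85 = 5161.2 / 184.90 × 0.85 ≈ 23.7 mL/min
12.9 vs 23.7 mL/min → Patient 2 is higher.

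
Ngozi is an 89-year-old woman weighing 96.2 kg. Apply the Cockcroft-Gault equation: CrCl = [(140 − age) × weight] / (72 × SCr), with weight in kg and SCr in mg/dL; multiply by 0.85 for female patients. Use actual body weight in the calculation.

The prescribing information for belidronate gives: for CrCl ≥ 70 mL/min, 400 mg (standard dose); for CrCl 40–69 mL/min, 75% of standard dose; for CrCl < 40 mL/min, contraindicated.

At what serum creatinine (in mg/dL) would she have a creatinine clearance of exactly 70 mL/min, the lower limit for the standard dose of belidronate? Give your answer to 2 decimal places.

Standard dose requires CrCl ≥ 70 mL/min.
Set (140 − 89) × 96.2 × 0.85 / (72 × SCr) = 70
SCr = (140 − 89) × 96.2 × 0.85 / (72 × 70) = 0.827 mg/dL

0.83 mg/dL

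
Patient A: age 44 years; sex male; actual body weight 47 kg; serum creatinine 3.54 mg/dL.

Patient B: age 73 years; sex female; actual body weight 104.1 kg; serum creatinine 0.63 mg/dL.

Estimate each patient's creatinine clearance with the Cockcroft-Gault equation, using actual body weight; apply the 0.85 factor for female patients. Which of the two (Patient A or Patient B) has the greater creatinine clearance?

Patient A: CrCl = (140 − 44) × 47 / (72 × 3.54) = 4512.0 / 254.88 ≈ 17.7 mL/min
Patient B: CrCl = (140 − 73) × 104.1 / (72 × 0.63) × 0.85 = 6974.7 / 45.36 × 0.85 ≈ 130.7 mL/min
17.7 vs 130.7 mL/min → Patient B is higher.

Patient B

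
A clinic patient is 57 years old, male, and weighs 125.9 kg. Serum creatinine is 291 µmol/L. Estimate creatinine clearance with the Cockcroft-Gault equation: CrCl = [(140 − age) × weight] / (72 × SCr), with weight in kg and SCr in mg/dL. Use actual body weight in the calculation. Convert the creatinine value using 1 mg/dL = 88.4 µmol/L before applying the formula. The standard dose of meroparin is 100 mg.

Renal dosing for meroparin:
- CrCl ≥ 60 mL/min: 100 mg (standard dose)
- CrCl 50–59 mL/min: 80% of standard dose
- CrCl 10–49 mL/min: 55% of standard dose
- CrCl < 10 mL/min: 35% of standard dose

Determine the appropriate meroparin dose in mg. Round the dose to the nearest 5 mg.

55 mg

SCr = 291 / 88.4 = 3.292 mg/dL
CrCl = (140 − 57) × 125.9 / (72 × 3.292) = 10449.7 / 237.02 ≈ 44.1 mL/min
CrCl ≈ 44 mL/min → bracket 10–49 mL/min.
55% of 100 mg = 55 mg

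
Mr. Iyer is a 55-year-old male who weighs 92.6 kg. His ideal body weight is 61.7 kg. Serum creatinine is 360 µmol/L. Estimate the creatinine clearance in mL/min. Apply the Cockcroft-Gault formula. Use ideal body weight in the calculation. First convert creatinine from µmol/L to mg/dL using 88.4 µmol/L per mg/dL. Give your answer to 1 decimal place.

SCr = 360 / 88.4 = 4.072 mg/dL
CrCl = (140 − 55) × 61.7 / (72 × 4.072) = 5244.5 / 293.18 ≈ 17.9 mL/min

17.9 mL/min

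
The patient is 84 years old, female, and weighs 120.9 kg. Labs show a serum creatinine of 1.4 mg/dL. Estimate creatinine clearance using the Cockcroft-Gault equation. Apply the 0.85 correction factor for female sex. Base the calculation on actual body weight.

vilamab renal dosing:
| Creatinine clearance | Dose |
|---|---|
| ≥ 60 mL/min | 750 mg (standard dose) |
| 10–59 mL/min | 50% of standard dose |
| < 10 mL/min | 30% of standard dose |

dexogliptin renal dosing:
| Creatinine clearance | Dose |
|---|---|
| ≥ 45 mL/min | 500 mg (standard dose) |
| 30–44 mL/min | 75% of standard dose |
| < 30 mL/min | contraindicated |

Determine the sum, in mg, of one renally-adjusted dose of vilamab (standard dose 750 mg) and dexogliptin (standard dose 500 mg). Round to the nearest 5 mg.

875 mg

CrCl = (140 − 84) × 120.9 / (72 × 1.4) × 0.85 = 6770.4 / 100.80 × 0.85 ≈ 57.1 mL/min
CrCl ≈ 57 mL/min.
vilamab: 10–59 mL/min → 50% of 750 mg = 375 mg.
dexogliptin: ≥ 45 mL/min → 100% of 500 mg = 500 mg.
Total = 375 + 500 = 875 mg.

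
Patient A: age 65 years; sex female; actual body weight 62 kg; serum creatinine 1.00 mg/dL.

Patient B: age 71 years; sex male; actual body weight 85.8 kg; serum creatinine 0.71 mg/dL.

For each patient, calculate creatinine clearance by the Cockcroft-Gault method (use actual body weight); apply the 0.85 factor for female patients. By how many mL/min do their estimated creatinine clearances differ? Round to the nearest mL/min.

61 mL/min

Patient A: CrCl = (140 − 65) × 62 / (72 × 1) × 0.85 = 4650.0 / 72.00 × 0.85 ≈ 54.9 mL/min
Patient B: CrCl = (140 − 71) × 85.8 / (72 × 0.71) = 5920.2 / 51.12 ≈ 115.8 mL/min
|54.9 − 115.8| = 60.9 mL/min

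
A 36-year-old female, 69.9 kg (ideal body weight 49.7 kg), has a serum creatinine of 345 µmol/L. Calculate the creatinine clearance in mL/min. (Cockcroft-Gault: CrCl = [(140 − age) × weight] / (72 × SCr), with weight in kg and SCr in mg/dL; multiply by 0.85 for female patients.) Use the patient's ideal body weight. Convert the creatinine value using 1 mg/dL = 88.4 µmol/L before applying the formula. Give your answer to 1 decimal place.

15.6 mL/min

SCr = 345 / 88.4 = 3.903 mg/dL
CrCl = (140 − 36) × 49.7 / (72 × 3.903) × 0.85 = 5168.8 / 281.02 × 0.85 ≈ 15.6 mL/min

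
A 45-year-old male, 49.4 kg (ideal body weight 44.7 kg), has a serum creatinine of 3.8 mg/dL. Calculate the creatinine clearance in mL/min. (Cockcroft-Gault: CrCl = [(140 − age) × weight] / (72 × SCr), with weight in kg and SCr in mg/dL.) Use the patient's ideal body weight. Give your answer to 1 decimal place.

15.5 mL/min

CrCl = (140 − 45) × 44.7 / (72 × 3.8) = 4246.5 / 273.60 ≈ 15.5 mL/min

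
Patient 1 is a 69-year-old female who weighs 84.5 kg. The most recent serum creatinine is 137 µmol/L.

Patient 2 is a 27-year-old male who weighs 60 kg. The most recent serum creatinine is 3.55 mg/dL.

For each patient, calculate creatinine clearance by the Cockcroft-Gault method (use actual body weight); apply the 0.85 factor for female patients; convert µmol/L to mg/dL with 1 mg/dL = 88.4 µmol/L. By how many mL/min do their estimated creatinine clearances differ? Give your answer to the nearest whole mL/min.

19 mL/min

Patient 1: SCr = 137 / 88.4 = 1.55 mg/dL
Patient 1: CrCl = (140 − 69) × 84.5 / (72 × 1.55) × 0.85 = 5999.5 / 111.60 × 0.85 ≈ 45.7 mL/min
Patient 2: CrCl = (140 − 27) × 60 / (72 × 3.55) = 6780.0 / 255.60 ≈ 26.5 mL/min
|45.7 − 26.5| = 19.2 mL/min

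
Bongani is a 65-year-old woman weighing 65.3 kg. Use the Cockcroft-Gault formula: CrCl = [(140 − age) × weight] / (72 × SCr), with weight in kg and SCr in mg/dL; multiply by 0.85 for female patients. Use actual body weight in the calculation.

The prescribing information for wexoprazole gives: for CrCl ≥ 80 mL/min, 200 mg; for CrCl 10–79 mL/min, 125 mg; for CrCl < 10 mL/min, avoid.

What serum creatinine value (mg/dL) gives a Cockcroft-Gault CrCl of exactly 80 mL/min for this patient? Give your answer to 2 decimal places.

0.72 mg/dL

Standard dose requires CrCl ≥ 80 mL/min.
Set (140 − 65) × 65.3 × 0.85 / (72 × SCr) = 80
SCr = (140 − 65) × 65.3 × 0.85 / (72 × 80) = 0.723 mg/dL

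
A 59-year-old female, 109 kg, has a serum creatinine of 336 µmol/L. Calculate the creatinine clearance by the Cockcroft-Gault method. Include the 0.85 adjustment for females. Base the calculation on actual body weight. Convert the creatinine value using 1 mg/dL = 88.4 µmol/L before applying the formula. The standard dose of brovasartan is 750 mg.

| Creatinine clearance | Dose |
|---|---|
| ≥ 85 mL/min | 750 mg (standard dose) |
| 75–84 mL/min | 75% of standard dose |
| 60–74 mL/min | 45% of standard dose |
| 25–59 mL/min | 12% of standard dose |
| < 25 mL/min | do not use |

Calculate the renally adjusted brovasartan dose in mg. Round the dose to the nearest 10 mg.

SCr = 336 / 88.4 = 3.801 mg/dL
CrCl = (140 − 59) × 109 / (72 × 3.801) × 0.85 = 8829.0 / 273.67 × 0.85 ≈ 27.4 mL/min
CrCl ≈ 27 mL/min → bracket 25–59 mL/min.
12% of 750 mg = 90 mg

90 mg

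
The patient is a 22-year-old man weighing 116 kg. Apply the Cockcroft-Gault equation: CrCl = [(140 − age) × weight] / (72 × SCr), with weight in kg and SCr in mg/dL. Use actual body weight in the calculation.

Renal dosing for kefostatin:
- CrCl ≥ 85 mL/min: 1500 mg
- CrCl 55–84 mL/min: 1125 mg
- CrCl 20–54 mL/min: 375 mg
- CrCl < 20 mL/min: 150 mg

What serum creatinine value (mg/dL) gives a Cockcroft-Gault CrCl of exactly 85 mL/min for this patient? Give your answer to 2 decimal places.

Standard dose requires CrCl ≥ 85 mL/min.
Set (140 − 22) × 116 / (72 × SCr) = 85
SCr = (140 − 22) × 116 / (72 × 85) = 2.237 mg/dL

2.24 mg/dL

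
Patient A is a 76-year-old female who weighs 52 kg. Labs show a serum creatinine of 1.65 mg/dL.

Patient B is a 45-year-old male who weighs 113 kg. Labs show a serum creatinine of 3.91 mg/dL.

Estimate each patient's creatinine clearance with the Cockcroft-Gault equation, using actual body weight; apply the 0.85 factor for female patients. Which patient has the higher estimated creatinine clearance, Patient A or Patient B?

Patient A: CrCl = (140 − 76) × 52 / (72 × 1.65) × 0.85 = 3328.0 / 118.80 × 0.85 ≈ 23.8 mL/min
Patient B: CrCl = (140 − 45) × 113 / (72 × 3.91) = 10735.0 / 281.52 ≈ 38.1 mL/min
23.8 vs 38.1 mL/min → Patient B is higher.

Patient B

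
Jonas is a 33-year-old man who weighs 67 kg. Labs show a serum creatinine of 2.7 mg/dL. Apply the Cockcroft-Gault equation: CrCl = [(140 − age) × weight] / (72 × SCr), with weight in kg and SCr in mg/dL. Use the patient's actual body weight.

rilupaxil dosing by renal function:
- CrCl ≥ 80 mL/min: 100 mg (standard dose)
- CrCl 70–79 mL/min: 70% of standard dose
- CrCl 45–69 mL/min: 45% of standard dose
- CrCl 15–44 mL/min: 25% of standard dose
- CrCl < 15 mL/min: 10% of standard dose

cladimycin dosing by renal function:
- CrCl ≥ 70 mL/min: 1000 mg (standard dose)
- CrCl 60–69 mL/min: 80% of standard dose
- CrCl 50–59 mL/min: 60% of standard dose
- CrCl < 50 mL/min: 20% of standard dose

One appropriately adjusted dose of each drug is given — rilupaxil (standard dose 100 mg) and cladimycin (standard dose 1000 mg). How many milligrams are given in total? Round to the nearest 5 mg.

CrCl = (140 − 33) × 67 / (72 × 2.7) = 7169.0 / 194.40 ≈ 36.9 mL/min
CrCl ≈ 37 mL/min.
rilupaxil: 15–44 mL/min → 25% of 100 mg = 25 mg.
cladimycin: < 50 mL/min → 20% of 1000 mg = 200 mg.
Total = 25 + 200 = 225 mg.

225 mg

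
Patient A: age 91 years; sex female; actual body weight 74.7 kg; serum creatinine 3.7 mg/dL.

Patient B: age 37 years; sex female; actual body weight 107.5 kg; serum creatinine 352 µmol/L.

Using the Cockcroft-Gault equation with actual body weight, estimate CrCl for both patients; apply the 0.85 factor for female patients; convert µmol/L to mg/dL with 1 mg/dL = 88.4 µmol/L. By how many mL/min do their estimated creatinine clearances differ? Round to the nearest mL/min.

21 mL/min

Patient A: CrCl = (140 − 91) × 74.7 / (72 × 3.7) × 0.85 = 3660.3 / 266.40 × 0.85 ≈ 11.7 mL/min
Patient B: SCr = 352 / 88.4 = 3.982 mg/dL
Patient B: CrCl = (140 − 37) × 107.5 / (72 × 3.982) × 0.85 = 11072.5 / 286.70 × 0.85 ≈ 32.8 mL/min
|11.7 − 32.8| = 21.1 mL/min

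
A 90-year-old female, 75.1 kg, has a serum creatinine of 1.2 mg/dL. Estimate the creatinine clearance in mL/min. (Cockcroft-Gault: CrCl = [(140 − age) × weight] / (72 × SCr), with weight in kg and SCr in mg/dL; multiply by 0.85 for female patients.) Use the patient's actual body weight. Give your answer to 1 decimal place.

36.9 mL/min

CrCl = (140 − 90) × 75.1 / (72 × 1.2) × 0.85 = 3755.0 / 86.40 × 0.85 ≈ 36.9 mL/min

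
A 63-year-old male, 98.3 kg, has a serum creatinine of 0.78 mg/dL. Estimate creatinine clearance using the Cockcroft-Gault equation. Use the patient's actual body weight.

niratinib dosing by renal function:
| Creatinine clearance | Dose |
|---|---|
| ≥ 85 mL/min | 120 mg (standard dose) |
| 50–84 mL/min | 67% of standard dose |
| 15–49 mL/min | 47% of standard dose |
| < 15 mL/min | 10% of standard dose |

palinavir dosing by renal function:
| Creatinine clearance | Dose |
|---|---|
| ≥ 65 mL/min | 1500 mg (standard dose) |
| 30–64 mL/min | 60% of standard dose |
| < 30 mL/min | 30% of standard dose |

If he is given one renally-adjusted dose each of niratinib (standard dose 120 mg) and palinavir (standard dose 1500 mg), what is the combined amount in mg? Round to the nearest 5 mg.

1620 mg

CrCl = (140 − 63) × 98.3 / (72 × 0.78) = 7569.1 / 56.16 ≈ 134.8 mL/min
CrCl ≈ 135 mL/min.
niratinib: ≥ 85 mL/min → 100% of 120 mg = 120 mg.
palinavir: ≥ 65 mL/min → 100% of 1500 mg = 1500 mg.
Total = 120 + 1500 = 1620 mg.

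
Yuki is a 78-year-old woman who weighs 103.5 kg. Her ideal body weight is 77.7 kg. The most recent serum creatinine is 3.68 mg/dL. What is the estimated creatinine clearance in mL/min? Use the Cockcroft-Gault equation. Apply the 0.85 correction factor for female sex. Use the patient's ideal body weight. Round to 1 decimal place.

CrCl = (140 − 78) × 77.7 / (72 × 3.68) × 0.85 = 4817.4 / 264.96 × 0.85 ≈ 15.5 mL/min

15.5 mL/min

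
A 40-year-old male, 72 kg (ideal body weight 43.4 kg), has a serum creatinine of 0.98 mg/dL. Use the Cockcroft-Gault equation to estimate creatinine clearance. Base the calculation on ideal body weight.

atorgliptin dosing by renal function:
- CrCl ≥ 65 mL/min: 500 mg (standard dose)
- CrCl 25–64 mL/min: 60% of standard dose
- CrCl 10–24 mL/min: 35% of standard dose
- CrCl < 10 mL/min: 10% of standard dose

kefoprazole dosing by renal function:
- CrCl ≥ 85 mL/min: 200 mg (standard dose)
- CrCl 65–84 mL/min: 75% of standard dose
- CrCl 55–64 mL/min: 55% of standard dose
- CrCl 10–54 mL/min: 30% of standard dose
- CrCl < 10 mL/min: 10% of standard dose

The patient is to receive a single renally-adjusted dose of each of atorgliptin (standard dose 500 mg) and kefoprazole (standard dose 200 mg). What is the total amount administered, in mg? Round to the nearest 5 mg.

CrCl = (140 − 40) × 43.4 / (72 × 0.98) = 4340.0 / 70.56 ≈ 61.5 mL/min
CrCl ≈ 62 mL/min.
atorgliptin: 25–64 mL/min → 60% of 500 mg = 300 mg.
kefoprazole: 55–64 mL/min → 55% of 200 mg = 110 mg.
Total = 300 + 110 = 410 mg.

410 mg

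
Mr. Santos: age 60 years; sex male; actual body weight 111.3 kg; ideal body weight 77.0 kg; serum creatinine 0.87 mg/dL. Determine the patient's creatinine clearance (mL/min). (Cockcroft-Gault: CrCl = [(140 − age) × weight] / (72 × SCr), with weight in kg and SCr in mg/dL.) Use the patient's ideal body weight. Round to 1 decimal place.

CrCl = (140 − 60) × 77 / (72 × 0.87) = 6160.0 / 62.64 ≈ 98.3 mL/min

98.3 mL/min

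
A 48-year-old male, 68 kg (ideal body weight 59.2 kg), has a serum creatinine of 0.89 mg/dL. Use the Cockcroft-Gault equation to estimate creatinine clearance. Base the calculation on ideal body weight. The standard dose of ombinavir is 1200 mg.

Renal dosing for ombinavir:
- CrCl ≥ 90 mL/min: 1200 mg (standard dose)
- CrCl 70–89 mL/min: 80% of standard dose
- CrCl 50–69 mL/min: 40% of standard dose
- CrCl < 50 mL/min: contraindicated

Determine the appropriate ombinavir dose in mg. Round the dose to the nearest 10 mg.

960 mg

CrCl = (140 − 48) × 59.2 / (72 × 0.89) = 5446.4 / 64.08 ≈ 85.0 mL/min
CrCl ≈ 85 mL/min → bracket 70–89 mL/min.
80% of 1200 mg = 960 mg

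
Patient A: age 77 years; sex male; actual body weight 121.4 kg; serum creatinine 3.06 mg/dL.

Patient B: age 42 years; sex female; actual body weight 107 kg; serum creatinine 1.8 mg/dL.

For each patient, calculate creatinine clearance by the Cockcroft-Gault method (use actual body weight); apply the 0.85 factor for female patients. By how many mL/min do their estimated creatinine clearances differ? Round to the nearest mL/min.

Patient A: CrCl = (140 − 77) × 121.4 / (72 × 3.06) = 7648.2 / 220.32 ≈ 34.7 mL/min
Patient B: CrCl = (140 − 42) × 107 / (72 × 1.8) × 0.85 = 10486.0 / 129.60 × 0.85 ≈ 68.8 mL/min
|34.7 − 68.8| = 34.1 mL/min

34 mL/min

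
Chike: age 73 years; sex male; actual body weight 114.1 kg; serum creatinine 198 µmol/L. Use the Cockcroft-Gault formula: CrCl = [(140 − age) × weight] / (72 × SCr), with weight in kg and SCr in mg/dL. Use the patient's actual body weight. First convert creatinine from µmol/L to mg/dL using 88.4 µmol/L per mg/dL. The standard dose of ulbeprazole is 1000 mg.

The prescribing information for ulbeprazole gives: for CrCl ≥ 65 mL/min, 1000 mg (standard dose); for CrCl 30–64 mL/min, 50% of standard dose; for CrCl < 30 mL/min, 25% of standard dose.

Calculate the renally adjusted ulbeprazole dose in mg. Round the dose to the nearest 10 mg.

SCr = 198 / 88.4 = 2.24 mg/dL
CrCl = (140 − 73) × 114.1 / (72 × 2.24) = 7644.7 / 161.28 ≈ 47.4 mL/min
CrCl ≈ 47 mL/min → bracket 30–64 mL/min.
50% of 1000 mg = 500 mg

500 mg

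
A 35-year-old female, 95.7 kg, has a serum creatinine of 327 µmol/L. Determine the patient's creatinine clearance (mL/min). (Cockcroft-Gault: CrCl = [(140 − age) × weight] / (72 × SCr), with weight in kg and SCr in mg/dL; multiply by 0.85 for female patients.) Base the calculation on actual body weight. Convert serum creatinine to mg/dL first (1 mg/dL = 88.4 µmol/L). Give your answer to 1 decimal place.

32.1 mL/min

SCr = 327 / 88.4 = 3.699 mg/dL
CrCl = (140 − 35) × 95.7 / (72 × 3.699) × 0.85 = 10048.5 / 266.33 × 0.85 ≈ 32.1 mL/min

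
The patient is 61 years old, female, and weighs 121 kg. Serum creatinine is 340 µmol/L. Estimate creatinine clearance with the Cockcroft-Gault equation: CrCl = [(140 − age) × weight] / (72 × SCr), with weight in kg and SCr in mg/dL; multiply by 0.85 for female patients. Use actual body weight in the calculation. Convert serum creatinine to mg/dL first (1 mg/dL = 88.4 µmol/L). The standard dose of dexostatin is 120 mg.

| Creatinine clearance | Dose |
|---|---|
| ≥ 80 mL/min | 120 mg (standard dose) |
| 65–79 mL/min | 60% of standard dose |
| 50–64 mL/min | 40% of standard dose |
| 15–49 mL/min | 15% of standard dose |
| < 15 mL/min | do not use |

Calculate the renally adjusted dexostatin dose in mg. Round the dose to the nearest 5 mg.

20 mg

SCr = 340 / 88.4 = 3.846 mg/dL
CrCl = (140 − 61) × 121 / (72 × 3.846) × 0.85 = 9559.0 / 276.91 × 0.85 ≈ 29.3 mL/min
CrCl ≈ 29 mL/min → bracket 15–49 mL/min.
15% of 120 mg = 18 mg → 20 mg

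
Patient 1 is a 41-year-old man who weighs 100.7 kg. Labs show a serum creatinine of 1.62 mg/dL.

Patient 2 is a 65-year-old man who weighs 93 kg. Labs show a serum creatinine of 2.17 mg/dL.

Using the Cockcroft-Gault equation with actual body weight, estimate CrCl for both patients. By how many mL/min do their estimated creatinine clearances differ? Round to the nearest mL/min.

41 mL/min

Patient 1: CrCl = (140 − 41) × 100.7 / (72 × 1.62) = 9969.3 / 116.64 ≈ 85.5 mL/min
Patient 2: CrCl = (140 − 65) × 93 / (72 × 2.17) = 6975.0 / 156.24 ≈ 44.6 mL/min
|85.5 − 44.6| = 40.9 mL/min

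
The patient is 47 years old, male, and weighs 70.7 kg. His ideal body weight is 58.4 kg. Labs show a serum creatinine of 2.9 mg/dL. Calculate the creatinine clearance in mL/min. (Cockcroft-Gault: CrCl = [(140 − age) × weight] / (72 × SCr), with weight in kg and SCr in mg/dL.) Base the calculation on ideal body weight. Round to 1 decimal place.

26.0 mL/min

CrCl = (140 − 47) × 58.4 / (72 × 2.9) = 5431.2 / 208.80 ≈ 26.0 mL/min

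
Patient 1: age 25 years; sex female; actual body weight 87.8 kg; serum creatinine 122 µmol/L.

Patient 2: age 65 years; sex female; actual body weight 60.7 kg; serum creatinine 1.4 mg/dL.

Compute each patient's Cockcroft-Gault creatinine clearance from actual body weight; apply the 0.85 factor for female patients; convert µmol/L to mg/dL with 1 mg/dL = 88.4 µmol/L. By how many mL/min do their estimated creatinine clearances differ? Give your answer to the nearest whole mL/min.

48 mL/min

Patient 1: SCr = 122 / 88.4 = 1.38 mg/dL
Patient 1: CrCl = (140 − 25) × 87.8 / (72 × 1.38) × 0.85 = 10097.0 / 99.36 × 0.85 ≈ 86.4 mL/min
Patient 2: CrCl = (140 − 65) × 60.7 / (72 × 1.4) × 0.85 = 4552.5 / 100.80 × 0.85 ≈ 38.4 mL/min
|86.4 − 38.4| = 48.0 mL/min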